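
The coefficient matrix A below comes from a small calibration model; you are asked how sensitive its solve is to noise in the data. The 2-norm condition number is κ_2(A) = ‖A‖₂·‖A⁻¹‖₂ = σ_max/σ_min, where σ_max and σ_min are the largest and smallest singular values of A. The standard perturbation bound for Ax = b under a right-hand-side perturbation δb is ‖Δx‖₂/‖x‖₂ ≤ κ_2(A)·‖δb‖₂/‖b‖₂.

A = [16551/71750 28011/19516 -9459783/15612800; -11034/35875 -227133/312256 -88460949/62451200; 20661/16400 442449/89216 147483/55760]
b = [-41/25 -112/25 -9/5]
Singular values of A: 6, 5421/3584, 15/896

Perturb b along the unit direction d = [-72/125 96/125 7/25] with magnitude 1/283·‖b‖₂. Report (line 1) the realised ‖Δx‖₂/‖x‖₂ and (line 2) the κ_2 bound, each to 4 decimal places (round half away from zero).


0.0060
1.2664

σ_max = 6, σ_min = 15/896
κ = σ_max/σ_min = 6/(15/896) = 358.4000
bound on ‖Δx‖/‖x‖: κ·ε = 358.4000·1/283 = 1.2664
solve Ax = b  →  x = [174.7927 -36.0967 -16.2544]
‖b‖ = 5.0990, ‖x‖ = 179.2196
with δb = [-0.0104 0.0138 0.0050], A·Δx = δb → ‖Δx‖ = 1.0763
relative error = 0.0060
realised/bound (from unrounded values) ≈ 0.0047


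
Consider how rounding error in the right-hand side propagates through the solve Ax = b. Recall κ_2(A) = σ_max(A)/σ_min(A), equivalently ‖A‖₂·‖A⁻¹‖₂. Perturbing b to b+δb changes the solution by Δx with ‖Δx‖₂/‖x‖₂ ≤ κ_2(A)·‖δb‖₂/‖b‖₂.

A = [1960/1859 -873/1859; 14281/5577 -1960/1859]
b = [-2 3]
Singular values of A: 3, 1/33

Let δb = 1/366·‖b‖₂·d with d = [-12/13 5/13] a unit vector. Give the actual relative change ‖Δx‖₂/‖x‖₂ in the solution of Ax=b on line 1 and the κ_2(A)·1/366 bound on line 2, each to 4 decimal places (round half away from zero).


0.0033
0.2705

from the listed singular values, σ₁ = 3, σ_n = 1/33
κ_2(A) = 3 / (1/33) = 99.0000
perturbation bound = 99.0000·1/366 = 0.2705
solve Ax = b  →  x = [38.6923 91.1282]
‖b‖₂ = 3.6056 and ‖x‖₂ = 99.0022
re-solving with b+δb shifts x by Δx of norm 0.3251
dividing the unrounded norms, ‖Δx‖/‖x‖ = 0.0033
realised/bound (from unrounded values) ≈ 0.0121


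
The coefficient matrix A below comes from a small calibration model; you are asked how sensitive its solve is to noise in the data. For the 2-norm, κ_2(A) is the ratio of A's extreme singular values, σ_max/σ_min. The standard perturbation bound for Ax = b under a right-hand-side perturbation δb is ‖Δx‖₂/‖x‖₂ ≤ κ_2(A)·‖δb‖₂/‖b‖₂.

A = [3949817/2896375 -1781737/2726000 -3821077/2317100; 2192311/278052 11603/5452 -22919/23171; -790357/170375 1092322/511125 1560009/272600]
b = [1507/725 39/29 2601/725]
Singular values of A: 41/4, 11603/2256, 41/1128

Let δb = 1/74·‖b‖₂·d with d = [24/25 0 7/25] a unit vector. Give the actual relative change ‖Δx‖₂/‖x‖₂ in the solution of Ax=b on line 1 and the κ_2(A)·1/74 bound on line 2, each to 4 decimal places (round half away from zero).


0.0196
3.8108

σ_max = 41/4, σ_min = 41/1128
condition number: (41/4) ÷ (41/1128) = 282.0000
bound on ‖Δx‖/‖x‖: κ·ε = 282.0000·1/74 = 3.8108
solve Ax = b  →  x = [23.4380 -65.6793 44.1535]
‖b‖ = 4.3589, ‖x‖ = 82.5387
re-solving with b+δb shifts x by Δx of norm 1.6206
realised ‖Δx‖/‖x‖ = 0.0196
realised/bound (from unrounded values) ≈ 0.0052


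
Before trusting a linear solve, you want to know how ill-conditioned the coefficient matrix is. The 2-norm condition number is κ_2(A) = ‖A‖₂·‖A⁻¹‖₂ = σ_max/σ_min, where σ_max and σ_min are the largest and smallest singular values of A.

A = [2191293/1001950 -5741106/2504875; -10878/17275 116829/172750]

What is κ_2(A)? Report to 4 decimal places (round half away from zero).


M = AᵀA = [8319728169/1606246084 -10919394864/2007807605; -10919394864/2007807605 229312022769/40156152100]. tr(M)=259991217/23874050, det(M)=9801/7639696
char-poly roots: 1089/100 and 225/1909924
κ_2(A) = √(λ_max/λ_min) = √((1089/100) / (225/1909924)) = 304.0400

304.0400


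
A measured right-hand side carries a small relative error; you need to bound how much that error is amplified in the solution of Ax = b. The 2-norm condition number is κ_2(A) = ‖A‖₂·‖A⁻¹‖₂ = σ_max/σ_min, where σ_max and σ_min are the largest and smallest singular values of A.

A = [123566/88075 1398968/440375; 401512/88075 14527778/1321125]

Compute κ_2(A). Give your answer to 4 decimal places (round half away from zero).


form AᵀA = [282368708/12411529 10162674944/186172935; 10162674944/186172935 365872538884/2792594025] with trace 2540860936/16524225 and determinant 14776336/16524225
eigenvalues of AᵀA: λ = (tr ± √(tr²−4·det))/2 = 3844/25, 3844/660969
σ_max=√(3844/25)=(62/5), σ_min=√(3844/660969)=(62/813) → κ = 162.6000

162.6000


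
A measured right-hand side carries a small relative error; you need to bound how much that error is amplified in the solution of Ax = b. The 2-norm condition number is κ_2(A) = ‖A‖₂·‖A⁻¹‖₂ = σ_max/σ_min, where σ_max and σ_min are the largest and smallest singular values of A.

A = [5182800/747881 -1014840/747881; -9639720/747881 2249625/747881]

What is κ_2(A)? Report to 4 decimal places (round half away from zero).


67.0625

form AᵀA = [414483105600/1935384049 -93236913000/1935384049; -93236913000/1935384049 21075131025/1935384049] with trace 259106625/1151329 and determinant 12960000/1151329
eigenvalues of AᵀA: λ = (tr ± √(tr²−4·det))/2 = 225, 57600/1151329
κ_2(A) = √(λ_max/λ_min) = √(225 / (57600/1151329)) = 67.0625


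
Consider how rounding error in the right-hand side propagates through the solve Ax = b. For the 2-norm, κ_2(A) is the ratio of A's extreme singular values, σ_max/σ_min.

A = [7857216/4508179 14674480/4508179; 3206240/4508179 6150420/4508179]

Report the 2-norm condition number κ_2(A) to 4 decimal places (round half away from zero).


254.9875

M = AᵀA = [426129101824/120258449089 798936577920/120258449089; 798936577920/120258449089 1498035677200/120258449089]. tr(M)=6658009616/416119201, det(M)=1638400/416119201
λ_max, λ_min = (6658009616/416119201 ± √44326364967952793856/173155189440878401)/2 = 16, 102400/416119201
so κ_2 = √(16 / (102400/416119201)) = 254.9875


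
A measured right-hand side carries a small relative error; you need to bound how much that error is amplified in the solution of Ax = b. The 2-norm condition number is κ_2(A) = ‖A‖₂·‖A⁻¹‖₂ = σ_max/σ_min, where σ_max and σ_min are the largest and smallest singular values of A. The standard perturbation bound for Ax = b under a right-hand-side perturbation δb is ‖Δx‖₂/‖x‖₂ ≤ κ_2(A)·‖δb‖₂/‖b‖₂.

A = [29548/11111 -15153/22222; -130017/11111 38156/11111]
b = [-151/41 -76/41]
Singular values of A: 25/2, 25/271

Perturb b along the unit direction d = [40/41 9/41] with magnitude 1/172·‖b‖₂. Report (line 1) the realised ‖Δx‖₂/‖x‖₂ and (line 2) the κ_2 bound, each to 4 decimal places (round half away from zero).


from the listed singular values, σ₁ = 25/2, σ_n = 25/271
κ = σ_max/σ_min = (25/2)/(25/271) = 135.5000
bound on ‖Δx‖/‖x‖: κ·ε = 135.5000·1/172 = 0.7878
solve Ax = b  →  x = [-12.0640 -41.6480]
‖b‖ = 4.1231, ‖x‖ = 43.3601
re-solving with b+δb shifts x by Δx of norm 0.2599
relative error = 0.0060
tightness: 0.0060 against a bound of 0.7878 (unrounded ratio ≈ 0.0076)

0.0060
0.7878


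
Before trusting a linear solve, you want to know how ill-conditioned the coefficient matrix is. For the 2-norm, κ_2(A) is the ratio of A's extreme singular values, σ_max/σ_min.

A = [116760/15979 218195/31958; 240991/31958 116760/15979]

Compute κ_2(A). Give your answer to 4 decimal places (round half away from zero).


110.2000

form AᵀA = [133898041/1214404 31875480/303601; 31875480/303601 121451425/1214404] with trace 151813/722 and determinant 21025/5776
char-poly roots: 841/4 and 25/1444
κ = σ_max/σ_min = (29/2)/(5/38) = 110.2000


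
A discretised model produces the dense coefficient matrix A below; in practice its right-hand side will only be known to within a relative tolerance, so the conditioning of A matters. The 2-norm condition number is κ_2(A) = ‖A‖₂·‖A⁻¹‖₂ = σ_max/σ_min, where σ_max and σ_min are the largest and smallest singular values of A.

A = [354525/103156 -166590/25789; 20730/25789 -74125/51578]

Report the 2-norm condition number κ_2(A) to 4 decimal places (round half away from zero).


222.0000

form AᵀA = [4638825/372368 -1087125/46546; -1087125/46546 4076825/93092] with trace 1232125/21904 and determinant 5625/87616
solving λ² − 1232125/21904·λ + 5625/87616 = 0 gives λ = 225/4, 25/21904
κ_2(A) = √(λ_max/λ_min) = √((225/4) / (25/21904)) = 222.0000


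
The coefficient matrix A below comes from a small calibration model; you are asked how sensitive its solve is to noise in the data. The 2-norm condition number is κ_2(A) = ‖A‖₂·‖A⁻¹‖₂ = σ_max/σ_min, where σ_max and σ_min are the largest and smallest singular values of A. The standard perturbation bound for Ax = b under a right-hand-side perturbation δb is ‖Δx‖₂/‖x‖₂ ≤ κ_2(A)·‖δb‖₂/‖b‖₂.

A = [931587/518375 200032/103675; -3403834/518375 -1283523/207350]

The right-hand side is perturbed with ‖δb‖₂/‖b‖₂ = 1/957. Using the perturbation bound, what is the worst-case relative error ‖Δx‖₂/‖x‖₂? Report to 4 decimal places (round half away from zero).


0.0598

M = AᵀA = [19926304381/429940225 3793274919/85988045; 3793274919/85988045 2891971993/68790436]. tr(M)=180742589/2044900, det(M)=4879681/2044900
char-poly roots: 2209/25 and 2209/81796
so κ_2 = √((2209/25) / (2209/81796)) = 57.2000
perturbation bound = 57.2000·1/957 = 0.0598


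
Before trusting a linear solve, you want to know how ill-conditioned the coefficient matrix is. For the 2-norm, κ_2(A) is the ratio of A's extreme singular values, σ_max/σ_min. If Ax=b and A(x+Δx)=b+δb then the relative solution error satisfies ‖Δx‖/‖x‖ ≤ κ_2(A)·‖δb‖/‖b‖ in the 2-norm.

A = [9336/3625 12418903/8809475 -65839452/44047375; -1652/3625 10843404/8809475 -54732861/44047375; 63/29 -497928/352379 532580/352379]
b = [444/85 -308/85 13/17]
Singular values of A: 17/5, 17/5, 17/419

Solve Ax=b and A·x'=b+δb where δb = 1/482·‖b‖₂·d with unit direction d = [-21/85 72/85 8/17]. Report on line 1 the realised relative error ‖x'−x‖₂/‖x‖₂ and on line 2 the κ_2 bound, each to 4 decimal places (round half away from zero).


0.0033
0.1739

σ_max = 17/5, σ_min = 17/419
condition number: (17/5) ÷ (17/419) = 83.8000
perturbation bound = 83.8000·1/482 = 0.1739
solve Ax = b  →  x = [1.4503 -71.2236 -68.1681]
2-norm of b is 6.4031; of x, 98.5992
re-solving with b+δb shifts x by Δx of norm 0.3274
realised ‖Δx‖/‖x‖ = 0.0033
realised/bound (from unrounded values) ≈ 0.0191


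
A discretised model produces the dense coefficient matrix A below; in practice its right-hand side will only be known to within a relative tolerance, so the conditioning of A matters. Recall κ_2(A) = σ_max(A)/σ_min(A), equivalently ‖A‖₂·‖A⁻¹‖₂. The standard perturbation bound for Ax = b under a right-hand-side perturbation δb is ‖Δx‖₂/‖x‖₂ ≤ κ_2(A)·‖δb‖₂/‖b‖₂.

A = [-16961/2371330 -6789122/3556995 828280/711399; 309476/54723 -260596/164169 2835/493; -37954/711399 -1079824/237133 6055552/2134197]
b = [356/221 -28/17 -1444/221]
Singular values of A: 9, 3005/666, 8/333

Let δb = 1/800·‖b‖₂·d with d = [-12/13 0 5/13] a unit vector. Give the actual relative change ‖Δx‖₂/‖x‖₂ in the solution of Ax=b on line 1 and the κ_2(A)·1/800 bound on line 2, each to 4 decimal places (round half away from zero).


0.0022
0.4683

σ_max = 9, σ_min = 8/333
κ = σ_max/σ_min = 9/(8/333) = 374.6250
bound on ‖Δx‖/‖x‖: κ·ε = 374.6250·1/800 = 0.4683
solve Ax = b  →  x = [96.7419 -71.4483 -115.1494]
‖b‖₂ = 6.9282 and ‖x‖₂ = 166.5030
with δb = [-0.0080 0.0000 0.0033], A·Δx = δb → ‖Δx‖ = 0.3605
realised ‖Δx‖/‖x‖ = 0.0022
so the bound overstates the realised error by a factor of ≈ 216.2937 (computed from the unrounded values)


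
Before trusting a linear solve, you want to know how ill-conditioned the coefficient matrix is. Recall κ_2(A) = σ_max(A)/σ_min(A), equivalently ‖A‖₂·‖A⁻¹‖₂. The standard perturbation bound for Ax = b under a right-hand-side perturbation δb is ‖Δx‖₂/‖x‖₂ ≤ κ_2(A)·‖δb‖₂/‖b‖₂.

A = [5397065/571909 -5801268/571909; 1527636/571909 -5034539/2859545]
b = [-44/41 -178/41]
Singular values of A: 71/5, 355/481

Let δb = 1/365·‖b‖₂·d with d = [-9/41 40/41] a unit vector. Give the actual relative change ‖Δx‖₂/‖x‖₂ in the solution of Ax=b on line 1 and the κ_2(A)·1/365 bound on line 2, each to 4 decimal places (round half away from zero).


largest singular value 71/5, smallest 355/481
κ_2(A) = (71/5) / (355/481) = 19.2400
worst-case relative error ≤ 19.2400 × 1/365 = 0.0527
solve Ax = b  →  x = [-4.0218 -3.6357]
‖b‖ = 4.4721, ‖x‖ = 5.4215
δb = ε·‖b‖·d = [-0.0027 0.0120]; solving A·Δx = δb gives ‖Δx‖ = 0.0166
dividing the unrounded norms, ‖Δx‖/‖x‖ = 0.0031
realised/bound (from unrounded values) ≈ 0.0581

0.0031
0.0527


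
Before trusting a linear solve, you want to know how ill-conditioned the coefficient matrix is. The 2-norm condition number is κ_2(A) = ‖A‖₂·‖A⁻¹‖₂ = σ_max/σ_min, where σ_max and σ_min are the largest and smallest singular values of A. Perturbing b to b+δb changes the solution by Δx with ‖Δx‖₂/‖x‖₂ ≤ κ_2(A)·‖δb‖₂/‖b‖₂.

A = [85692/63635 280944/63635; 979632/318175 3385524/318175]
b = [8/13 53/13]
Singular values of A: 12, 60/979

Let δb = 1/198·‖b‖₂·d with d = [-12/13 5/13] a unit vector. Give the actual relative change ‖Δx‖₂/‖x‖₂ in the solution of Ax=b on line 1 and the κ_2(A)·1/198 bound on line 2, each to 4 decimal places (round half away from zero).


0.0208
0.9889

σ_max = 12, σ_min = 60/979
κ_2(A) = 12 / (60/979) = 195.8000
bound on ‖Δx‖/‖x‖: κ·ε = 195.8000·1/198 = 0.9889
solve Ax = b  →  x = [-15.5707 4.8887]
‖b‖ = 4.1231, ‖x‖ = 16.3201
re-solving with b+δb shifts x by Δx of norm 0.3398
relative error = 0.0208
tightness: 0.0208 against a bound of 0.9889 (unrounded ratio ≈ 0.0211)


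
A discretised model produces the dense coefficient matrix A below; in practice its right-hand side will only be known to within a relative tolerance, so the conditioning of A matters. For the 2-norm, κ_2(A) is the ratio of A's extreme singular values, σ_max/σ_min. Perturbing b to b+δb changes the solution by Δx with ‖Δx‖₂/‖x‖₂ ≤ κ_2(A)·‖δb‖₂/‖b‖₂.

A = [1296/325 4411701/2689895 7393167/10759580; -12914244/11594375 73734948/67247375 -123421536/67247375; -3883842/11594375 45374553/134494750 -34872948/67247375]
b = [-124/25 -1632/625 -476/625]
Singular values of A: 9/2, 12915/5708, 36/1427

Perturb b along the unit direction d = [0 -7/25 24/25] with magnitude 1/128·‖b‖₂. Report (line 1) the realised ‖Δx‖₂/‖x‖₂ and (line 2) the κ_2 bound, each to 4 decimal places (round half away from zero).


from the listed singular values, σ₁ = 9/2, σ_n = 36/1427
condition number: (9/2) ÷ (36/1427) = 178.3750
perturbation bound = 178.3750·1/128 = 1.3936
solve Ax = b  →  x = [-0.8205 -1.4668 1.0444]
‖b‖ = 5.6569, ‖x‖ = 1.9788
with δb = [0.0000 -0.0124 0.0424], A·Δx = δb → ‖Δx‖ = 1.7518
realised ‖Δx‖/‖x‖ = 0.8853
realised/bound (from unrounded values) ≈ 0.6353

0.8853
1.3936


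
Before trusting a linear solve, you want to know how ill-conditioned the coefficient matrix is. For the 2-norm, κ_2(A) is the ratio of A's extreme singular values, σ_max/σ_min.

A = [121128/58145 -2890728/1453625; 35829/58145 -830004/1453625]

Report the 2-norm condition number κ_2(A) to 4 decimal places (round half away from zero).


250.6250

M = AᵀA = [638228385/135233641 -3039090516/676168205; -3039090516/676168205 14472344016/3380841025]. tr(M)=36180801/4020025, det(M)=5184/4020025
char-poly roots: 9 and 576/4020025
κ_2(A) = √(λ_max/λ_min) = √(9 / (576/4020025)) = 250.6250


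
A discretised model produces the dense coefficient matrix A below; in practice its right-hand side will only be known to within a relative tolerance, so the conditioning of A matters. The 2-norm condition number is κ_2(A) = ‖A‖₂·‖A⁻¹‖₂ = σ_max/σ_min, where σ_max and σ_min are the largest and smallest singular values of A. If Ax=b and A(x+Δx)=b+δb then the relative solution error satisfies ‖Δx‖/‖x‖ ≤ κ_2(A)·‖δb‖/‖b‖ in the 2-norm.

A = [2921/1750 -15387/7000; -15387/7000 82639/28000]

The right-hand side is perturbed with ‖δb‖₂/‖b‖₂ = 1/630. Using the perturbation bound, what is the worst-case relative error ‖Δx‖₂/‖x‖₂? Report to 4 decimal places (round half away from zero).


0.3556

form AᵀA = [597241/78400 -3185109/313600; -3185109/313600 16987777/1254400] with trace 26543633/1254400 and determinant 279841/31360000
solving λ² − 26543633/1254400·λ + 279841/31360000 = 0 gives λ = 529/25, 529/1254400
so κ_2 = √((529/25) / (529/1254400)) = 224.0000
κ_2(A)·‖δb‖/‖b‖ = 0.3556


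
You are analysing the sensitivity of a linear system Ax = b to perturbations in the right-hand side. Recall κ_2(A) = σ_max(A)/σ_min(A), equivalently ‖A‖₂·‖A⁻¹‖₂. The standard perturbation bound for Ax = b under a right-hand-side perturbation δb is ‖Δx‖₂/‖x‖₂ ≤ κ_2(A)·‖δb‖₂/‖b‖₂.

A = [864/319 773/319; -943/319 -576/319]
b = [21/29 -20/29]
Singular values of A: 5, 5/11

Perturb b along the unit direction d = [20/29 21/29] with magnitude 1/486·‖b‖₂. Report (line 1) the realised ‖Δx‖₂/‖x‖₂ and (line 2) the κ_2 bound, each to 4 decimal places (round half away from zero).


largest singular value 5, smallest 5/11
condition number: 5 ÷ (5/11) = 11.0000
perturbation bound = 11.0000·1/486 = 0.0226
solve Ax = b  →  x = [0.1600 0.1200]
2-norm of b is 1.0000; of x, 0.2000
re-solving with b+δb shifts x by Δx of norm 0.0045
dividing the unrounded norms, ‖Δx‖/‖x‖ = 0.0226
realised/bound = 1 exactly: the bound is attained for this b and d

0.0226
0.0226


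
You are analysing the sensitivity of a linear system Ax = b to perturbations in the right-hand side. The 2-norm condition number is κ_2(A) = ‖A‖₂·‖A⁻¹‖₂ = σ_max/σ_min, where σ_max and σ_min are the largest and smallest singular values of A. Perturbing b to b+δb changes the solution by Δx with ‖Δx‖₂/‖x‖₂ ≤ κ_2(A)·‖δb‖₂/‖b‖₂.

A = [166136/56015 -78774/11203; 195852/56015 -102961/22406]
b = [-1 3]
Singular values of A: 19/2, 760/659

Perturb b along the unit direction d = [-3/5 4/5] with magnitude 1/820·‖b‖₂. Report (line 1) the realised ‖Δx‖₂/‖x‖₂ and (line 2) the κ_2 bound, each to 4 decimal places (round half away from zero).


0.0013
0.0100

largest singular value 19/2, smallest 760/659
condition number: (19/2) ÷ (760/659) = 8.2375
κ_2(A)·‖δb‖/‖b‖ = 0.0100
solve Ax = b  →  x = [2.3448 1.1313]
‖b‖ = 3.1623, ‖x‖ = 2.6034
δb = ε·‖b‖·d = [-0.0023 0.0031]; solving A·Δx = δb gives ‖Δx‖ = 0.0033
dividing the unrounded norms, ‖Δx‖/‖x‖ = 0.0013
so the bound overstates the realised error by a factor of ≈ 7.8212 (computed from the unrounded values)


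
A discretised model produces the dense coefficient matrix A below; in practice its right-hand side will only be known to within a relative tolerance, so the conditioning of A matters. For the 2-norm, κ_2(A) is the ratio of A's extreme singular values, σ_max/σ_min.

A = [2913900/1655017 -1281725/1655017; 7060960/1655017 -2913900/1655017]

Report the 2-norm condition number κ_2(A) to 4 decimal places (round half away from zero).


122.4125

M = AᵀA = [345254256400/16207581481 -143844673500/16207581481; -143844673500/16207581481 59962320625/16207581481]. tr(M)=2397731225/95902849, det(M)=4000000/95902849
eigenvalues of AᵀA: λ = (tr ± √(tr²−4·det))/2 = 25, 160000/95902849
κ = σ_max/σ_min = 5/(400/9793) = 122.4125


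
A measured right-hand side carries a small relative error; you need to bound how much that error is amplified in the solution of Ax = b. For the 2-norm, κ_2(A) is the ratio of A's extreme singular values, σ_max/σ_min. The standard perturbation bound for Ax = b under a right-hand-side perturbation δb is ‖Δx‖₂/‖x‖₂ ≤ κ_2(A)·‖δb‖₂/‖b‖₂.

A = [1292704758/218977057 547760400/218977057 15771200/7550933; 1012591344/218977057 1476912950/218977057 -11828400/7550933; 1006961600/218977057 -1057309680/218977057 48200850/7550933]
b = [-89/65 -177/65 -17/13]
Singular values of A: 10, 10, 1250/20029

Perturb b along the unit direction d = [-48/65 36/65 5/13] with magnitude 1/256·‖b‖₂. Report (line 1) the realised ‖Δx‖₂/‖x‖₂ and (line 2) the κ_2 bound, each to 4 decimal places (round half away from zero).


0.0130
0.6259

from the listed singular values, σ₁ = 10, σ_n = 1250/20029
κ = σ_max/σ_min = 10/(1250/20029) = 160.2320
perturbation bound = 160.2320·1/256 = 0.6259
solve Ax = b  →  x = [7.3538 -8.1565 -11.6720]
‖b‖₂ = 3.3166 and ‖x‖₂ = 16.0263
δb = ε·‖b‖·d = [-0.0096 0.0072 0.0050]; solving A·Δx = δb gives ‖Δx‖ = 0.2076
realised ‖Δx‖/‖x‖ = 0.0130
so the bound overstates the realised error by a factor of ≈ 48.3212 (computed from the unrounded values)


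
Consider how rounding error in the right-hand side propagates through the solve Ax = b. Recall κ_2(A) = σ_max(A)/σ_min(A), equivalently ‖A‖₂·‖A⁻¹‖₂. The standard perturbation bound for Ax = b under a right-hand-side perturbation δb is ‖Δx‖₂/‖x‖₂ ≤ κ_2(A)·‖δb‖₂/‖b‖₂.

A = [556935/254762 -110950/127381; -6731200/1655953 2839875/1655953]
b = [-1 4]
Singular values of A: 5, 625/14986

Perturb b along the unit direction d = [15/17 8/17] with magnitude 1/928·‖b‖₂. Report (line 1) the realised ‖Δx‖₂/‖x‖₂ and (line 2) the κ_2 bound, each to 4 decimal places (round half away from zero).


0.0044
0.1292

σ_max = 5, σ_min = 625/14986
κ = σ_max/σ_min = 5/(625/14986) = 119.8880
perturbation bound = 119.8880·1/928 = 0.1292
solve Ax = b  →  x = [8.4837 22.4409]
‖b‖ = 4.1231, ‖x‖ = 23.9909
Δx = A⁻¹·δb where δb = 1/928·4.1231·d; ‖Δx‖ = 0.1065
relative error = 0.0044
so the bound overstates the realised error by a factor of ≈ 29.0933 (computed from the unrounded values)


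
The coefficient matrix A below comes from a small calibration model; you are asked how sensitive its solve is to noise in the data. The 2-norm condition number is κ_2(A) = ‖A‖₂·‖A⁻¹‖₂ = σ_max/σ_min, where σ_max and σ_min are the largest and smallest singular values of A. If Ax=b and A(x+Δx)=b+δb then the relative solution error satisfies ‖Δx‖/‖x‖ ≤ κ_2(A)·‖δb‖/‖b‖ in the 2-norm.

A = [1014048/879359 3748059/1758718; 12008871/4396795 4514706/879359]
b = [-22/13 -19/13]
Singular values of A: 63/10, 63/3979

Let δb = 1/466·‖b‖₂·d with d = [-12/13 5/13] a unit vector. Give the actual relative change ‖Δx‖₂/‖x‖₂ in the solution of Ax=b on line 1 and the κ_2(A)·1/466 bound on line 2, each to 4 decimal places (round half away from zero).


0.0048
0.8539

from the listed singular values, σ₁ = 63/10, σ_n = 63/3979
κ_2(A) = (63/10) / (63/3979) = 397.9000
κ_2(A)·‖δb‖/‖b‖ = 0.8539
solve Ax = b  →  x = [-55.8777 29.4416]
‖b‖₂ = 2.2361 and ‖x‖₂ = 63.1595
Δx = A⁻¹·δb where δb = 1/466·2.2361·d; ‖Δx‖ = 0.3031
relative error = 0.0048
so the bound overstates the realised error by a factor of ≈ 177.9485 (computed from the unrounded values)


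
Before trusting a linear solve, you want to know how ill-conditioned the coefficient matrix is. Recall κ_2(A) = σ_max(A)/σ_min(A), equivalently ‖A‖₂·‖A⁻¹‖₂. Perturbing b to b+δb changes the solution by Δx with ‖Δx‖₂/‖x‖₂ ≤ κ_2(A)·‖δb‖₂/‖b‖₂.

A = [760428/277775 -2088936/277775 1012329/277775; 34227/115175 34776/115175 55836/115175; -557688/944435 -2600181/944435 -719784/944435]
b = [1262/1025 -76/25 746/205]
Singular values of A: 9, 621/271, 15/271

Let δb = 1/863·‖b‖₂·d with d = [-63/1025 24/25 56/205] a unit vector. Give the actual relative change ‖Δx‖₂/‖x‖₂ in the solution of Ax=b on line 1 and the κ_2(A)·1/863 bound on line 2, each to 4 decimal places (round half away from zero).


0.0028
0.1884

from the listed singular values, σ₁ = 9, σ_n = 15/271
κ_2(A) = 9 / (15/271) = 162.6000
perturbation bound = 162.6000·1/863 = 0.1884
solve Ax = b  →  x = [28.0453 -1.0175 -22.8285]
‖b‖₂ = 4.8990 and ‖x‖₂ = 36.1762
δb = ε·‖b‖·d = [-0.0003 0.0054 0.0016]; solving A·Δx = δb gives ‖Δx‖ = 0.1026
dividing the unrounded norms, ‖Δx‖/‖x‖ = 0.0028
so the bound overstates the realised error by a factor of ≈ 66.4598 (computed from the unrounded values)


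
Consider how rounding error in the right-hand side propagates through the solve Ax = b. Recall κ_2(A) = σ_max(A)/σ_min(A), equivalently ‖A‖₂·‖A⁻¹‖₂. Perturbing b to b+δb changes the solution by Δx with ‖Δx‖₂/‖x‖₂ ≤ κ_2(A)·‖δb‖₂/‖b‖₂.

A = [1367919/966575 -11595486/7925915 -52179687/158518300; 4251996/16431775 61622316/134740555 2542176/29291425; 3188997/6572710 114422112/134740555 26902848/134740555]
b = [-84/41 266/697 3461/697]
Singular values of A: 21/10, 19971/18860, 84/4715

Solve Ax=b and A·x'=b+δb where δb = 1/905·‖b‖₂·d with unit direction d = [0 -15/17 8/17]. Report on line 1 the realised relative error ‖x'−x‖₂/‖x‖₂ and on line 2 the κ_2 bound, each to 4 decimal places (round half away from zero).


0.0030
0.1302

largest singular value 21/10, smallest 84/4715
κ_2(A) = (21/10) / (84/4715) = 117.8750
κ_2(A)·‖δb‖/‖b‖ = 0.1302
solve Ax = b  →  x = [2.1648 -21.3167 110.2722]
2-norm of b is 5.3852; of x, 112.3345
Δx = A⁻¹·δb where δb = 1/905·5.3852·d; ‖Δx‖ = 0.3340
relative error = 0.0030
realised/bound (from unrounded values) ≈ 0.0228


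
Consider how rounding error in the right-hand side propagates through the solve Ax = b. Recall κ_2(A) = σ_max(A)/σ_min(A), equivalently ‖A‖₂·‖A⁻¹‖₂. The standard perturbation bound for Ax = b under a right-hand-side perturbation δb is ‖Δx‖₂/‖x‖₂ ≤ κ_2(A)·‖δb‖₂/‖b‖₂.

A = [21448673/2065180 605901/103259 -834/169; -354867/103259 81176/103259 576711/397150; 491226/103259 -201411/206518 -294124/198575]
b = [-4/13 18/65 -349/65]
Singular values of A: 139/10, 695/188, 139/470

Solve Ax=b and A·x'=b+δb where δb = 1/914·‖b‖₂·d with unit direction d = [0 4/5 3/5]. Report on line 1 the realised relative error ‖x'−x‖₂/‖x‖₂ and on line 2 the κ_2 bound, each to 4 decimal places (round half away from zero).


0.0020
0.0514

σ_max = 139/10, σ_min = 139/470
condition number: (139/10) ÷ (139/470) = 47.0000
κ_2(A)·‖δb‖/‖b‖ = 0.0514
solve Ax = b  →  x = [-4.1401 -0.5529 -9.3082]
‖b‖ = 5.3852, ‖x‖ = 10.2024
Δx = A⁻¹·δb where δb = 1/914·5.3852·d; ‖Δx‖ = 0.0199
relative error = 0.0020
realised/bound (from unrounded values) ≈ 0.0380


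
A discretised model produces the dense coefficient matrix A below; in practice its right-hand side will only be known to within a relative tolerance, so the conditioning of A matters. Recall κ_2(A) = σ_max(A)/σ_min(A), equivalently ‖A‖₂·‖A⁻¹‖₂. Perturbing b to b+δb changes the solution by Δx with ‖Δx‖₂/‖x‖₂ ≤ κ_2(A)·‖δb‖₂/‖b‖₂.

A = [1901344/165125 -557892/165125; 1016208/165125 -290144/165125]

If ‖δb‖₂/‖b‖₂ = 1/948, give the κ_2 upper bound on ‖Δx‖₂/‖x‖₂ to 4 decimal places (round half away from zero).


M = AᵀA = [185911508224/1090650625 -54223650432/1090650625; -54223650432/1090650625 15817080976/1090650625]. tr(M)=8069143568/43626025, det(M)=342102016/1090650625
solving λ² − 8069143568/43626025·λ + 342102016/1090650625 = 0 gives λ = 4624/25, 73984/43626025
σ_max=√(4624/25)=(68/5), σ_min=√(73984/43626025)=(272/6605) → κ = 330.2500
worst-case relative error ≤ 330.2500 × 1/948 = 0.3484

0.3484


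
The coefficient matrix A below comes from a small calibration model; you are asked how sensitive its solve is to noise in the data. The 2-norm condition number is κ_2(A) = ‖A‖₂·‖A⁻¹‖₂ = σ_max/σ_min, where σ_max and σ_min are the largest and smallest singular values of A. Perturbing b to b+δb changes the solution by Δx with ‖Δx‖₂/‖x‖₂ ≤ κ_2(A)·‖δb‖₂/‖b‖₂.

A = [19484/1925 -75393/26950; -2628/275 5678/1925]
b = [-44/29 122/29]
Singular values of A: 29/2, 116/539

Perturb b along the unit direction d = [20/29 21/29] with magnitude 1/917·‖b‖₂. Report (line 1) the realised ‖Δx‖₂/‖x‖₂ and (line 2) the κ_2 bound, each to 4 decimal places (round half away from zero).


σ_max = 29/2, σ_min = 116/539
κ_2(A) = (29/2) / (116/539) = 67.3750
bound on ‖Δx‖/‖x‖: κ·ε = 67.3750·1/917 = 0.0735
solve Ax = b  →  x = [2.3372 8.9986]
2-norm of b is 4.4721; of x, 9.2972
re-solving with b+δb shifts x by Δx of norm 0.0227
dividing the unrounded norms, ‖Δx‖/‖x‖ = 0.0024
tightness: 0.0024 against a bound of 0.0735 (unrounded ratio ≈ 0.0332)

0.0024
0.0735


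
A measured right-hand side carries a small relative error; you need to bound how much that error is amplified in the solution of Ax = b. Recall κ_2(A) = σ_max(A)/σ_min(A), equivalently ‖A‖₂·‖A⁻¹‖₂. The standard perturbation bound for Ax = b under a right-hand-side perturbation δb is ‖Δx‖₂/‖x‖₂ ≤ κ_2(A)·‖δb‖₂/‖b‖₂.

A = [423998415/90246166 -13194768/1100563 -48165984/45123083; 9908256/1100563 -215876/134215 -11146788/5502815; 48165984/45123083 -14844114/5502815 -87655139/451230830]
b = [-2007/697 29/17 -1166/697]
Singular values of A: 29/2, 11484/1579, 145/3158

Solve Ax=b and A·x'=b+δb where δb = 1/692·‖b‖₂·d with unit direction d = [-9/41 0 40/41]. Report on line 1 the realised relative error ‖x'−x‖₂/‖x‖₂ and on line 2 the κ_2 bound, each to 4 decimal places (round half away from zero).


0.0054
0.4564

from the listed singular values, σ₁ = 29/2, σ_n = 145/3158
condition number: (29/2) ÷ (145/3158) = 315.8000
κ_2(A)·‖δb‖/‖b‖ = 0.4564
solve Ax = b  →  x = [-4.5396 0.3578 -21.3024]
‖b‖ = 3.7417, ‖x‖ = 21.7837
re-solving with b+δb shifts x by Δx of norm 0.1178
relative error = 0.0054
so the bound overstates the realised error by a factor of ≈ 84.4179 (computed from the unrounded values)


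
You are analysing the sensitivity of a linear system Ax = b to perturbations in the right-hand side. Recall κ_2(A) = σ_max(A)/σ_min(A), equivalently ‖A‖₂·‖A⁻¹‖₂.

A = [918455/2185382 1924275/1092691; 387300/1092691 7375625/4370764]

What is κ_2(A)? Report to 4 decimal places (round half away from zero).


73.5200

form AᵀA = [1716486025/5678828164 3799821375/2839414082; 3799821375/2839414082 135131025625/22715312656] with trace 84471725/13512976 and determinant 390625/54051904
solving λ² − 84471725/13512976·λ + 390625/54051904 = 0 gives λ = 25/4, 15625/13512976
so κ_2 = √((25/4) / (15625/13512976)) = 73.5200


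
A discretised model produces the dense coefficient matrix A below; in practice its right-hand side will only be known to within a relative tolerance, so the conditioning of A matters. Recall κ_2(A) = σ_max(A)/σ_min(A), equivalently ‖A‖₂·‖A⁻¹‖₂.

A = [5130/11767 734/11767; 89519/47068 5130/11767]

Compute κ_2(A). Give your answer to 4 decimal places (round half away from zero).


56.0000

form AᵀA = [5017681/1317904 141075/164738; 141075/164738 15976/82369] with trace 3137/784 and determinant 1/196
solving λ² − 3137/784·λ + 1/196 = 0 gives λ = 4, 1/784
κ_2(A) = √(λ_max/λ_min) = √(4 / (1/784)) = 56.0000


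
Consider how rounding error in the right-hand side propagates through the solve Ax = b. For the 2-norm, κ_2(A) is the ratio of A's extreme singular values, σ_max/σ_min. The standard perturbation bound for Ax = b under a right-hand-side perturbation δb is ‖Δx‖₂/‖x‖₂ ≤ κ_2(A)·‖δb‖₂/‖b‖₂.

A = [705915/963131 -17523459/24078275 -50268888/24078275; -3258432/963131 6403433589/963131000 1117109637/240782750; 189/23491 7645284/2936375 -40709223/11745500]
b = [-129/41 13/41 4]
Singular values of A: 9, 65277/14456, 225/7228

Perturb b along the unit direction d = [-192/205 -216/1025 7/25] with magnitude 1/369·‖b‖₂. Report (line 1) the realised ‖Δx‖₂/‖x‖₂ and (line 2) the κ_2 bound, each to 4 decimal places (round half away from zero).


σ_max = 9, σ_min = 225/7228
κ_2(A) = 9 / (225/7228) = 289.1200
perturbation bound = 289.1200·1/369 = 0.7835
solve Ax = b  →  x = [118.5706 40.0185 29.1834]
‖b‖₂ = 5.0990 and ‖x‖₂ = 128.4995
δb = ε·‖b‖·d = [-0.0129 -0.0029 0.0039]; solving A·Δx = δb gives ‖Δx‖ = 0.4439
realised ‖Δx‖/‖x‖ = 0.0035
so the bound overstates the realised error by a factor of ≈ 226.8075 (computed from the unrounded values)

0.0035
0.7835


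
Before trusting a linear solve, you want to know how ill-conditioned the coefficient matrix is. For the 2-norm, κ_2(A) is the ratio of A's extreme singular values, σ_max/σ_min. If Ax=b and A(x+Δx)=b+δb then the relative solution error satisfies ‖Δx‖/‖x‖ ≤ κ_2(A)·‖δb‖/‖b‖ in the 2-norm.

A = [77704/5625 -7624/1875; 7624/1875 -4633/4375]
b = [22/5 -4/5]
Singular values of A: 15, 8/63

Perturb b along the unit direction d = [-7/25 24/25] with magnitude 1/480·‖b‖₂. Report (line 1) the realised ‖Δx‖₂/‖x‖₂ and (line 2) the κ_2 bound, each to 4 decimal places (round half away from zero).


from the listed singular values, σ₁ = 15, σ_n = 8/63
κ_2(A) = 15 / (8/63) = 118.1250
perturbation bound = 118.1250·1/480 = 0.2461
solve Ax = b  →  x = [-4.1540 -15.1947]
‖b‖ = 4.4721, ‖x‖ = 15.7523
Δx = A⁻¹·δb where δb = 1/480·4.4721·d; ‖Δx‖ = 0.0734
dividing the unrounded norms, ‖Δx‖/‖x‖ = 0.0047
realised/bound (from unrounded values) ≈ 0.0189

0.0047
0.2461


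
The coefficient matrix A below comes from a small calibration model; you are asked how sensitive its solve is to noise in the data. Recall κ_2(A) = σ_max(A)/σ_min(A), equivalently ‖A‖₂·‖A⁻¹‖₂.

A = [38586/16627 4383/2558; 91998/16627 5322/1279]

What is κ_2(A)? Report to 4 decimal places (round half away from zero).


319.7500

M = AᵀA = [58890600/1635841 44167275/1635841; 44167275/1635841 132505425/6543364]. tr(M)=368067825/6543364, det(M)=50625/1635841
λ_max, λ_min = (368067825/6543364 ± √135468623675390625/42815612436496)/2 = 225/4, 900/1635841
so κ_2 = √((225/4) / (900/1635841)) = 319.7500


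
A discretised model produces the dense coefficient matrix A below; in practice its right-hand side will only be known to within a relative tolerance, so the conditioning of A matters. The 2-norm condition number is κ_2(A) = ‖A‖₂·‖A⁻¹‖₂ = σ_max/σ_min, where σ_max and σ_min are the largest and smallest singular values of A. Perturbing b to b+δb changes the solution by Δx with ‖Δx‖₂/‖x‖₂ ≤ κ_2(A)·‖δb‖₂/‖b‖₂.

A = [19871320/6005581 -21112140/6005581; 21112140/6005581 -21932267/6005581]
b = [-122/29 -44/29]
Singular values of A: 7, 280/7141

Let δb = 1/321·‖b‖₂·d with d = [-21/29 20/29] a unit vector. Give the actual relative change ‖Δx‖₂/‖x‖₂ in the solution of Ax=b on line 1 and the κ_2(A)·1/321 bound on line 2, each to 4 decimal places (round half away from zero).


0.0070
0.5562

largest singular value 7, smallest 280/7141
condition number: 7 ÷ (280/7141) = 178.5250
worst-case relative error ≤ 178.5250 × 1/321 = 0.5562
solve Ax = b  →  x = [36.5421 35.5911]
2-norm of b is 4.4721; of x, 51.0103
Δx = A⁻¹·δb where δb = 1/321·4.4721·d; ‖Δx‖ = 0.3553
dividing the unrounded norms, ‖Δx‖/‖x‖ = 0.0070
tightness: 0.0070 against a bound of 0.5562 (unrounded ratio ≈ 0.0125)


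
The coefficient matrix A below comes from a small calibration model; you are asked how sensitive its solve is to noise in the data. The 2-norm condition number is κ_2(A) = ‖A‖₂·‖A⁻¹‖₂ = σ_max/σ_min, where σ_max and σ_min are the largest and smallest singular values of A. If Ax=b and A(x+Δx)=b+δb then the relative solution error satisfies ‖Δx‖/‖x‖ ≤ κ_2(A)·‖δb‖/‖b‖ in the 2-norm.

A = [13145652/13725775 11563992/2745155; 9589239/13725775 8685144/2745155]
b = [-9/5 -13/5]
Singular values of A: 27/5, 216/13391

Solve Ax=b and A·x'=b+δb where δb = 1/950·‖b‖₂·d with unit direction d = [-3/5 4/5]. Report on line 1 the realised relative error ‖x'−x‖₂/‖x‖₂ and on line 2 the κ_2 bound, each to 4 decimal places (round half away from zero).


largest singular value 27/5, smallest 216/13391
condition number: (27/5) ÷ (216/13391) = 334.7750
κ_2(A)·‖δb‖/‖b‖ = 0.3524
solve Ax = b  →  x = [60.3613 -14.1507]
‖b‖ = 3.1623, ‖x‖ = 61.9979
δb = ε·‖b‖·d = [-0.0020 0.0027]; solving A·Δx = δb gives ‖Δx‖ = 0.2064
realised ‖Δx‖/‖x‖ = 0.0033
so the bound overstates the realised error by a factor of ≈ 105.8694 (computed from the unrounded values)

0.0033
0.3524


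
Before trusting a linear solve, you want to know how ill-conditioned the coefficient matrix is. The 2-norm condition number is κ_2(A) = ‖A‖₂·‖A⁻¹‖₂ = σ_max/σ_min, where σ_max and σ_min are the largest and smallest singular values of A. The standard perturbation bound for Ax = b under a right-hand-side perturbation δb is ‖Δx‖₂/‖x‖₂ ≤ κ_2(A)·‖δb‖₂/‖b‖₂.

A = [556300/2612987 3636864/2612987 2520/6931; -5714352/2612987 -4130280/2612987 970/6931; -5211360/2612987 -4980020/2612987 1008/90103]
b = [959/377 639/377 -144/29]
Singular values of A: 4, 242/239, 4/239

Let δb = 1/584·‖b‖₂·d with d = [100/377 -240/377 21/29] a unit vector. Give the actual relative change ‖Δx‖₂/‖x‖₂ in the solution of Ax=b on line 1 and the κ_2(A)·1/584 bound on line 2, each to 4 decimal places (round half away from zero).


0.0025
0.4092

σ_max = 4, σ_min = 4/239
κ_2(A) = 4 / (4/239) = 239.0000
bound on ‖Δx‖/‖x‖: κ·ε = 239.0000·1/584 = 0.4092
solve Ax = b  →  x = [-64.7383 69.0627 -219.4758]
‖b‖ = 5.8310, ‖x‖ = 239.0195
with δb = [0.0026 -0.0064 0.0072], A·Δx = δb → ‖Δx‖ = 0.5966
relative error = 0.0025
so the bound overstates the realised error by a factor of ≈ 163.9661 (computed from the unrounded values)


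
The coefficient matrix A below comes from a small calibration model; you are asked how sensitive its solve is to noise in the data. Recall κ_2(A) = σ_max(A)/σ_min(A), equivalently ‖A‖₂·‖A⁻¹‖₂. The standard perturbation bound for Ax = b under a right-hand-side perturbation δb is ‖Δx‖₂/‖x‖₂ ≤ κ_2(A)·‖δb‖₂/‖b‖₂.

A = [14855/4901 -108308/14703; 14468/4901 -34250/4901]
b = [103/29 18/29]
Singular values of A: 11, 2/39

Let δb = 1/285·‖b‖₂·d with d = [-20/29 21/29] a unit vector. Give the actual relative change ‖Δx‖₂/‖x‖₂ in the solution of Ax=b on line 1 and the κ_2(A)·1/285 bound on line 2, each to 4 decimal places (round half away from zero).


from the listed singular values, σ₁ = 11, σ_n = 2/39
κ = σ_max/σ_min = 11/(2/39) = 214.5000
bound on ‖Δx‖/‖x‖: κ·ε = 214.5000·1/285 = 0.7526
solve Ax = b  →  x = [-35.8951 -15.2517]
2-norm of b is 3.6056; of x, 39.0010
Δx = A⁻¹·δb where δb = 1/285·3.6056·d; ‖Δx‖ = 0.2467
dividing the unrounded norms, ‖Δx‖/‖x‖ = 0.0063
so the bound overstates the realised error by a factor of ≈ 118.9861 (computed from the unrounded values)

0.0063
0.7526
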